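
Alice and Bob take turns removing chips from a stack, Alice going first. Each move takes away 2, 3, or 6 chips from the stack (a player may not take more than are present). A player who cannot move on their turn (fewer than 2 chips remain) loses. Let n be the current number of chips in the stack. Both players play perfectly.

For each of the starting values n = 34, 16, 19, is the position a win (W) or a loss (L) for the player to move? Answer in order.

34: W, 16: W, 19: L

Build the W/L table. Terminal = L. A non-terminal position is W if it has a move to some L; otherwise it is L.
n=0: no move → L
n=1: no move → L
n=2: W (go to 0, an L position)
n=3: W (go to 1, an L position)
n=4: W (go to 1, an L position)
n=5: L (options 3(W), 2(W) are all W)
n=6: W (go to 0, an L position)
n=7: W (go to 5, an L position)
n=8: W (go to 5, an L position)
n=9: L (options 7(W), 6(W), 3(W) are all W)
n=10: L (options 8(W), 7(W), 4(W) are all W)
n=11: W (go to 9, an L position)
n=12: W (go to 10, an L position)
n=13: W (go to 10, an L position)
n=14: L (options 12(W), 11(W), 8(W) are all W)
n=15: W (go to 9, an L position)
n=16: W (go to 14, an L position)
n=17: W (go to 14, an L position)
n=18: L (options 16(W), 15(W), 12(W) are all W)
n=19: L (options 17(W), 16(W), 13(W) are all W)
n=20: W (go to 18, an L position)
n=21: W (go to 19, an L position)
n=22: W (go to 19, an L position)
n=23: L (options 21(W), 20(W), 17(W) are all W)
n=24: W (go to 18, an L position)
n=25: W (go to 23, an L position)
n=26: W (go to 23, an L position)
n=27: L (options 25(W), 24(W), 21(W) are all W)
n=28: L (options 26(W), 25(W), 22(W) are all W)
n=29: W (go to 27, an L position)
n=30: W (go to 28, an L position)
n=31: W (go to 28, an L position)
n=32: L (options 30(W), 29(W), 26(W) are all W)
n=33: W (go to 27, an L position)
n=34: W (go to 32, an L position)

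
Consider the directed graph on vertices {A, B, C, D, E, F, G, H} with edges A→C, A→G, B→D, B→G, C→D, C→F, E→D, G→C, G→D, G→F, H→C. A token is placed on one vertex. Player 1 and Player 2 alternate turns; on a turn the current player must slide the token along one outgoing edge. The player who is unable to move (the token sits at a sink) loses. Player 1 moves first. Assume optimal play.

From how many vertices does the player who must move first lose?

Positions with no move are L. A position that does have a move is losing for the player to move precisely when every available move leads to a winning position for the opponent. Fill in the labels:
Every edge goes from a vertex to one that appears earlier in the order D, F, C, G, E, A, H, B, so processing vertices in that order labels each vertex after all of its successors.
D: no outgoing edge → L
F: no outgoing edge → L
C: reaches L-position F → W
G: reaches L-position F → W
E: reaches L-position D → W
A: only reaches G(W), C(W), all W → L
H: only reaches C(W), which is W → L
B: reaches L-position D → W
The L vertices are A, D, F, H; that is 4 in all.

4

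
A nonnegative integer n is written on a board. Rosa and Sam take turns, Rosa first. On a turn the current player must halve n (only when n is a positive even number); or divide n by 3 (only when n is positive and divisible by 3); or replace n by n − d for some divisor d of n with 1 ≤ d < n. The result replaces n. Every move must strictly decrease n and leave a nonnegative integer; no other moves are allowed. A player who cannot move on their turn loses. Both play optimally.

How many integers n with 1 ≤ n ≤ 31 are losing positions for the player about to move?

13

Work bottom-up. With no move the player to move loses. Otherwise the position is W if at least one move leads to an L position for the opponent, and L if every move leads to a W.
n=0: no move → L
n=1: no move → L
n=2: reaches L-position 1 → W
n=3: reaches L-position 1 → W
n=4: only reaches 2(W), 3(W), all W → L
n=5: reaches L-position 4 → W
n=6: reaches L-position 4 → W
n=7: only reaches 6(W), which is W → L
n=8: reaches L-position 4 → W
n=9: only reaches 3(W), 6(W), 8(W), all W → L
n=10: reaches L-position 9 → W
n=11: only reaches 10(W), which is W → L
n=12: reaches L-position 4 → W
n=13: only reaches 12(W), which is W → L
n=14: reaches L-position 7 → W
n=15: only reaches 5(W), 10(W), 12(W), 14(W), all W → L
n=16: reaches L-position 15 → W
n=17: only reaches 16(W), which is W → L
n=18: reaches L-position 9 → W
n=19: only reaches 18(W), which is W → L
n=20: reaches L-position 15 → W
n=21: reaches L-position 7 → W
n=22: reaches L-position 11 → W
n=23: only reaches 22(W), which is W → L
n=24: reaches L-position 23 → W
n=25: only reaches 20(W), 24(W), all W → L
n=26: reaches L-position 13 → W
n=27: reaches L-position 9 → W
n=28: only reaches 14(W), 21(W), 24(W), 26(W), 27(W), all W → L
n=29: reaches L-position 28 → W
n=30: reaches L-position 15 → W
n=31: only reaches 30(W), which is W → L
L entries with 1 ≤ n ≤ 31 (n=0 is outside the asked range and is not counted): n = 1, 4, 7, 9, 11, 13, 15, 17, 19, 23, 25, 28, 31; that makes 13.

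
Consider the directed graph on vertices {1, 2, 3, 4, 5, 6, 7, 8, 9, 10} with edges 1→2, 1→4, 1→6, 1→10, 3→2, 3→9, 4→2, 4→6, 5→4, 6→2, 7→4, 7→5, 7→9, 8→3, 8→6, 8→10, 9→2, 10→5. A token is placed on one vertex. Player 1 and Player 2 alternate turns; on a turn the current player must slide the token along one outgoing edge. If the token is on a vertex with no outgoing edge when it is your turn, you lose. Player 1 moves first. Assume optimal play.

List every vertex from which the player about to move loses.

Build the W/L table. Terminal = L. A non-terminal position is W if it has a move to some L; otherwise it is L.
Every edge goes from a vertex to one that appears earlier in the order 2, 6, 4, 9, 5, 10, 1, 7, 3, 8, so processing vertices in that order labels each vertex after all of its successors.
2: no outgoing edge → L
6: W (go to 2, an L position)
4: W (go to 2, an L position)
9: W (go to 2, an L position)
5: L (sole option 4(W) is W)
10: W (go to 5, an L position)
1: W (go to 2, an L position)
7: W (go to 5, an L position)
3: W (go to 2, an L position)
8: L (options 3(W), 10(W), 6(W) are all W)
Reading off the rows marked L gives the requested list; there are 3 such vertices.

2, 5, 8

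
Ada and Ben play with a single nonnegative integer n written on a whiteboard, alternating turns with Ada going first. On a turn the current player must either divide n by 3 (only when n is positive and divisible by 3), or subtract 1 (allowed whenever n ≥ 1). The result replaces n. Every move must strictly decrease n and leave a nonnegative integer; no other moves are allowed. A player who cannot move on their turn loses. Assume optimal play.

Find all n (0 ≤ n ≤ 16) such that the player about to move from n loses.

Label each position W (a win for the player to move) or L (a loss). A position with no legal move is L; any other position is W exactly when some move reaches an L, and L when every move reaches a W.
n=0: no move → L
n=1: →0(L), so W
n=2: →1(W) only, which is W, so L
n=3: →2(L), so W
n=4: →3(W) only, which is W, so L
n=5: →4(L), so W
n=6: →2(L), so W
n=7: →6(W) only, which is W, so L
n=8: →7(L), so W
n=9: →3(W), 8(W) — all W, so L
n=10: →9(L), so W
n=11: →10(W) only, which is W, so L
n=12: →4(L), so W
n=13: →12(W) only, which is W, so L
n=14: →13(L), so W
n=15: →5(W), 14(W) — all W, so L
n=16: →15(L), so W
Reading off the rows marked L gives the requested list; there are 8 such values of n.

0, 2, 4, 7, 9, 11, 13, 15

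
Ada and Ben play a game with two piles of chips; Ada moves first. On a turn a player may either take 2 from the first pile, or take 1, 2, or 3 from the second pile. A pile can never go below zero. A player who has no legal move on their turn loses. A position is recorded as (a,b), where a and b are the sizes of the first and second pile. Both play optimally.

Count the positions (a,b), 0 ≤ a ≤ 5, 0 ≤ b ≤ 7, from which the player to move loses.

Compute win/loss labels from the base case upward. A position with no move is L. Any other position is W if it can reach an L in one move, else L.
Every move lowers a or b (never raises either), so fill the grid row by row in increasing a, and left to right within a row: each cell's successors are then already labelled.
      b=0  b=1  b=2  b=3  b=4  b=5  b=6  b=7
a=0:    L    W    W    W    L    W    W    W
a=1:    L    W    W    W    L    W    W    W
a=2:    W    L    W    W    W    L    W    W
a=3:    W    L    W    W    W    L    W    W
a=4:    L    W    W    W    L    W    W    W
a=5:    L    W    W    W    L    W    W    W
Cells with no legal move (terminal, hence L): (0,0), (1,0).
The remaining L cells, each justified by listing all of its moves:
(0,4): L (options (0,3)(W), (0,2)(W), (0,1)(W) are all W)
(1,4): L (options (1,3)(W), (1,2)(W), (1,1)(W) are all W)
(2,1): L (options (0,1)(W), (2,0)(W) are all W)
(2,5): L (options (0,5)(W), (2,4)(W), (2,3)(W), (2,2)(W) are all W)
(3,1): L (options (1,1)(W), (3,0)(W) are all W)
(3,5): L (options (1,5)(W), (3,4)(W), (3,3)(W), (3,2)(W) are all W)
(4,0): L (sole option (2,0)(W) is W)
(4,4): L (options (2,4)(W), (4,3)(W), (4,2)(W), (4,1)(W) are all W)
(5,0): L (sole option (3,0)(W) is W)
(5,4): L (options (3,4)(W), (5,3)(W), (5,2)(W), (5,1)(W) are all W)
Every other cell has at least one move into one of the L cells above, so it is W.
L cells per row: a=0: 2, a=1: 2, a=2: 2, a=3: 2, a=4: 2, a=5: 2; total 12.

12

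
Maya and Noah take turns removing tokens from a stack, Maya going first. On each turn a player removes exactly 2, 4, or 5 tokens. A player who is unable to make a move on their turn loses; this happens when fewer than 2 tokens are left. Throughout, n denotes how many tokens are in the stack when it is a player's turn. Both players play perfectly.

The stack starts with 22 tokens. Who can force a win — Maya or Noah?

Noah wins.

Compute win/loss labels from the base case upward. A position with no move is L. Any other position is W if it can reach an L in one move, else L.
n=0: no move → L
n=1: no move → L
n=2: can move to 0, which is L ⇒ W
n=3: can move to 1, which is L ⇒ W
n=4: can move to 0, which is L ⇒ W
n=5: can move to 1, which is L ⇒ W
n=6: can move to 1, which is L ⇒ W
n=7: moves to 5(W), 3(W), 2(W); every one is W ⇒ L
n=8: moves to 6(W), 4(W), 3(W); every one is W ⇒ L
n=9: can move to 7, which is L ⇒ W
n=10: can move to 8, which is L ⇒ W
n=11: can move to 7, which is L ⇒ W
n=12: can move to 8, which is L ⇒ W
n=13: can move to 8, which is L ⇒ W
n=14: moves to 12(W), 10(W), 9(W); every one is W ⇒ L
n=15: moves to 13(W), 11(W), 10(W); every one is W ⇒ L
n=16: can move to 14, which is L ⇒ W
n=17: can move to 15, which is L ⇒ W
n=18: can move to 14, which is L ⇒ W
n=19: can move to 15, which is L ⇒ W
n=20: can move to 15, which is L ⇒ W
n=21: moves to 19(W), 17(W), 16(W); every one is W ⇒ L
n=22: moves to 20(W), 18(W), 17(W); every one is W ⇒ L
Every move from 22 reaches a W position, so the mover loses.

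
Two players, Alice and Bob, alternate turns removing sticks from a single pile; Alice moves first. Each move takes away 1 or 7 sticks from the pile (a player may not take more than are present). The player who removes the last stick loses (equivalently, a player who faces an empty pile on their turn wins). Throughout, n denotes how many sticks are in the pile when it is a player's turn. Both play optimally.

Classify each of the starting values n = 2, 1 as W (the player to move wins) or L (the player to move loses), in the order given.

2: W, 1: L

Label each position W (a win for the player to move) or L (a loss). A position with no legal move is W; any other position is W exactly when some move reaches an L, and L when every move reaches a W.
n=0: no move; the opponent has just taken the last stick and therefore loses → W
n=1: →0(W) only, which is W, so L
n=2: →1(L), so W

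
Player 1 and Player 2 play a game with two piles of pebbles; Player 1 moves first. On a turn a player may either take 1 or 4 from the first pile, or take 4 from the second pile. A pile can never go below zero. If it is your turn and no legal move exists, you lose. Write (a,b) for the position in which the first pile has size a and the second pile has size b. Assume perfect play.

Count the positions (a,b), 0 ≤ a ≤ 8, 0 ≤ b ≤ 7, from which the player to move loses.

32

Positions with no move are L. A position that does have a move is losing for the player to move precisely when every available move leads to a winning position for the opponent. Fill in the labels:
Every move lowers a or b (never raises either), so fill the grid row by row in increasing a, and left to right within a row: each cell's successors are then already labelled.
      b=0  b=1  b=2  b=3  b=4  b=5  b=6  b=7
a=0:    L    L    L    L    W    W    W    W
a=1:    W    W    W    W    L    L    L    L
a=2:    L    L    L    L    W    W    W    W
a=3:    W    W    W    W    L    L    L    L
a=4:    W    W    W    W    W    W    W    W
a=5:    L    L    L    L    W    W    W    W
a=6:    W    W    W    W    L    L    L    L
a=7:    L    L    L    L    W    W    W    W
a=8:    W    W    W    W    L    L    L    L
Cells with no legal move (terminal, hence L): (0,0), (0,1), (0,2), (0,3).
The remaining L cells, each justified by listing all of its moves:
(1,4): moves to (0,4)(W), (1,0)(W); every one is W ⇒ L
(1,5): moves to (0,5)(W), (1,1)(W); every one is W ⇒ L
(1,6): moves to (0,6)(W), (1,2)(W); every one is W ⇒ L
(1,7): moves to (0,7)(W), (1,3)(W); every one is W ⇒ L
(2,0): the only move is to (1,0)(W), a W ⇒ L
(2,1): the only move is to (1,1)(W), a W ⇒ L
(2,2): the only move is to (1,2)(W), a W ⇒ L
(2,3): the only move is to (1,3)(W), a W ⇒ L
(3,4): moves to (2,4)(W), (3,0)(W); every one is W ⇒ L
(3,5): moves to (2,5)(W), (3,1)(W); every one is W ⇒ L
(3,6): moves to (2,6)(W), (3,2)(W); every one is W ⇒ L
(3,7): moves to (2,7)(W), (3,3)(W); every one is W ⇒ L
(5,0): moves to (4,0)(W), (1,0)(W); every one is W ⇒ L
(5,1): moves to (4,1)(W), (1,1)(W); every one is W ⇒ L
(5,2): moves to (4,2)(W), (1,2)(W); every one is W ⇒ L
(5,3): moves to (4,3)(W), (1,3)(W); every one is W ⇒ L
(6,4): moves to (5,4)(W), (2,4)(W), (6,0)(W); every one is W ⇒ L
(6,5): moves to (5,5)(W), (2,5)(W), (6,1)(W); every one is W ⇒ L
(6,6): moves to (5,6)(W), (2,6)(W), (6,2)(W); every one is W ⇒ L
(6,7): moves to (5,7)(W), (2,7)(W), (6,3)(W); every one is W ⇒ L
(7,0): moves to (6,0)(W), (3,0)(W); every one is W ⇒ L
(7,1): moves to (6,1)(W), (3,1)(W); every one is W ⇒ L
(7,2): moves to (6,2)(W), (3,2)(W); every one is W ⇒ L
(7,3): moves to (6,3)(W), (3,3)(W); every one is W ⇒ L
(8,4): moves to (7,4)(W), (4,4)(W), (8,0)(W); every one is W ⇒ L
(8,5): moves to (7,5)(W), (4,5)(W), (8,1)(W); every one is W ⇒ L
(8,6): moves to (7,6)(W), (4,6)(W), (8,2)(W); every one is W ⇒ L
(8,7): moves to (7,7)(W), (4,7)(W), (8,3)(W); every one is W ⇒ L
Every other cell has at least one move into one of the L cells above, so it is W.
L cells per row: a=0: 4, a=1: 4, a=2: 4, a=3: 4, a=4: 0, a=5: 4, a=6: 4, a=7: 4, a=8: 4; total 32.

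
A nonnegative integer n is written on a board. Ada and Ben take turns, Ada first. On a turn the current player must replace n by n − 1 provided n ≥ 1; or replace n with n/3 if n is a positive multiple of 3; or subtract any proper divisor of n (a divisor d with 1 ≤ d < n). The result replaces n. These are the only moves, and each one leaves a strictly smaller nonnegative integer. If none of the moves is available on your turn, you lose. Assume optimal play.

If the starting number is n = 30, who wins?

Classify positions by backward induction: terminal positions (no move available) are L. From any other position, the mover wins iff some move reaches an L.
n=0: no move → L
n=1: W (go to 0, an L position)
n=2: L (sole option 1(W) is W)
n=3: W (go to 2, an L position)
n=4: W (go to 2, an L position)
n=5: L (sole option 4(W) is W)
n=6: W (go to 2, an L position)
n=7: L (sole option 6(W) is W)
n=8: W (go to 7, an L position)
n=9: L (options 3(W), 6(W), 8(W) are all W)
n=10: W (go to 5, an L position)
n=11: L (sole option 10(W) is W)
n=12: W (go to 9, an L position)
n=13: L (sole option 12(W) is W)
n=14: W (go to 7, an L position)
n=15: W (go to 5, an L position)
n=16: L (options 8(W), 12(W), 14(W), 15(W) are all W)
n=17: W (go to 16, an L position)
n=18: W (go to 9, an L position)
n=19: L (sole option 18(W) is W)
n=20: W (go to 16, an L position)
n=21: W (go to 7, an L position)
n=22: W (go to 11, an L position)
n=23: L (sole option 22(W) is W)
n=24: W (go to 16, an L position)
n=25: L (options 20(W), 24(W) are all W)
n=26: W (go to 13, an L position)
n=27: W (go to 9, an L position)
n=28: L (options 14(W), 21(W), 24(W), 26(W), 27(W) are all W)
n=29: W (go to 28, an L position)
n=30: W (go to 25, an L position)
The starting position 30 is W: Ada should move to 25, handing over an L position.

Ada wins.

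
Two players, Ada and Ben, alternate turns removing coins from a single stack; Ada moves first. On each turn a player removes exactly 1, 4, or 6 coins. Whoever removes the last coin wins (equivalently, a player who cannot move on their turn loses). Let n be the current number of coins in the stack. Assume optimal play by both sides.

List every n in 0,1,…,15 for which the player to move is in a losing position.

Positions with no move are L. A position that does have a move is losing for the player to move precisely when every available move leads to a winning position for the opponent. Fill in the labels:
n=0: no move → L
n=1: reaches L-position 0 → W
n=2: only reaches 1(W), which is W → L
n=3: reaches L-position 2 → W
n=4: reaches L-position 0 → W
n=5: only reaches 4(W), 1(W), all W → L
n=6: reaches L-position 5 → W
n=7: only reaches 6(W), 3(W), 1(W), all W → L
n=8: reaches L-position 7 → W
n=9: reaches L-position 5 → W
n=10: only reaches 9(W), 6(W), 4(W), all W → L
n=11: reaches L-position 10 → W
n=12: only reaches 11(W), 8(W), 6(W), all W → L
n=13: reaches L-position 12 → W
n=14: reaches L-position 10 → W
n=15: only reaches 14(W), 11(W), 9(W), all W → L
Reading off the rows marked L gives the requested list; there are 7 such values of n.

0, 2, 5, 7, 10, 12, 15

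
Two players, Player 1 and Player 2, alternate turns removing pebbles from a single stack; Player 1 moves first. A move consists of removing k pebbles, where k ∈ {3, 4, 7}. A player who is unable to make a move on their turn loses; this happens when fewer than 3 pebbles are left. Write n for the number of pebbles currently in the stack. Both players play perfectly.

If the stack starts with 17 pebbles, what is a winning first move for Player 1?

Work bottom-up. With no move the player to move loses. Otherwise the position is W if at least one move leads to an L position for the opponent, and L if every move leads to a W.
n=0: no move → L
n=1: no move → L
n=2: no move → L
n=3: W (go to 0, an L position)
n=4: W (go to 1, an L position)
n=5: W (go to 2, an L position)
n=6: W (go to 2, an L position)
n=7: W (go to 0, an L position)
n=8: W (go to 1, an L position)
n=9: W (go to 2, an L position)
n=10: L (options 7(W), 6(W), 3(W) are all W)
n=11: L (options 8(W), 7(W), 4(W) are all W)
n=12: L (options 9(W), 8(W), 5(W) are all W)
n=13: W (go to 10, an L position)
n=14: W (go to 11, an L position)
n=15: W (go to 12, an L position)
n=16: W (go to 12, an L position)
n=17: W (go to 10, an L position)
From 17, the L positions reachable in one move are: 10.

Remove 7, leaving 10.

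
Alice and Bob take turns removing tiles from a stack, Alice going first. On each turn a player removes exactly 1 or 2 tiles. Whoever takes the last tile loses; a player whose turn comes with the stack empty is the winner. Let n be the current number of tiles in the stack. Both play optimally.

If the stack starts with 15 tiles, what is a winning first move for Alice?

Build the W/L table. Terminal = W. A non-terminal position is W if it has a move to some L; otherwise it is L.
n=0: no move; the opponent has just taken the last tile and therefore loses → W
n=1: only reaches 0(W), which is W → L
n=2: reaches L-position 1 → W
n=3: reaches L-position 1 → W
n=4: only reaches 3(W), 2(W), all W → L
n=5: reaches L-position 4 → W
n=6: reaches L-position 4 → W
n=7: only reaches 6(W), 5(W), all W → L
n=8: reaches L-position 7 → W
n=9: reaches L-position 7 → W
n=10: only reaches 9(W), 8(W), all W → L
n=11: reaches L-position 10 → W
n=12: reaches L-position 10 → W
n=13: only reaches 12(W), 11(W), all W → L
n=14: reaches L-position 13 → W
n=15: reaches L-position 13 → W
From 15, the L positions reachable in one move are: 13.

Remove 2, leaving 13.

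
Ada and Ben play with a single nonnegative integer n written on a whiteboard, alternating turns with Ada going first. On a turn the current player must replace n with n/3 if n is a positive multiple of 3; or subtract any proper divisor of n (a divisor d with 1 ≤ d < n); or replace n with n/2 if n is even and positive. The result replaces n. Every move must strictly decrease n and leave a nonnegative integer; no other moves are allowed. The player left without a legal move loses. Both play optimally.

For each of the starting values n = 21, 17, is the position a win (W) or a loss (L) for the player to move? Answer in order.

21: W, 17: L

Use the standard recursion: the mover loses at a terminal position; elsewhere, the mover wins exactly when some move hands the opponent an L position.
n=0: no move → L
n=1: no move → L
n=2: reaches L-position 1 → W
n=3: reaches L-position 1 → W
n=4: only reaches 2(W), 3(W), all W → L
n=5: reaches L-position 4 → W
n=6: reaches L-position 4 → W
n=7: only reaches 6(W), which is W → L
n=8: reaches L-position 4 → W
n=9: only reaches 3(W), 6(W), 8(W), all W → L
n=10: reaches L-position 9 → W
n=11: only reaches 10(W), which is W → L
n=12: reaches L-position 4 → W
n=13: only reaches 12(W), which is W → L
n=14: reaches L-position 7 → W
n=15: only reaches 5(W), 10(W), 12(W), 14(W), all W → L
n=16: reaches L-position 15 → W
n=17: only reaches 16(W), which is W → L
n=18: reaches L-position 9 → W
n=19: only reaches 18(W), which is W → L
n=20: reaches L-position 15 → W
n=21: reaches L-position 7 → W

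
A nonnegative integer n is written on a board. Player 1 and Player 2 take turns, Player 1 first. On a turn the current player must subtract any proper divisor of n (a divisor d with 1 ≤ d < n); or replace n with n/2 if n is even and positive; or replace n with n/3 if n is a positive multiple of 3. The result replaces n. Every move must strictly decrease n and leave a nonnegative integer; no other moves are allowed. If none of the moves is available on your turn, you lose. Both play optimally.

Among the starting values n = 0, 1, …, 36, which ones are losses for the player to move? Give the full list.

0, 1, 4, 7, 9, 11, 13, 15, 17, 19, 23, 25, 28, 31, 36

Compute win/loss labels from the base case upward. A position with no move is L. Any other position is W if it can reach an L in one move, else L.
n=0: no move → L
n=1: no move → L
n=2: W (go to 1, an L position)
n=3: W (go to 1, an L position)
n=4: L (options 2(W), 3(W) are all W)
n=5: W (go to 4, an L position)
n=6: W (go to 4, an L position)
n=7: L (sole option 6(W) is W)
n=8: W (go to 4, an L position)
n=9: L (options 3(W), 6(W), 8(W) are all W)
n=10: W (go to 9, an L position)
n=11: L (sole option 10(W) is W)
n=12: W (go to 4, an L position)
n=13: L (sole option 12(W) is W)
n=14: W (go to 7, an L position)
n=15: L (options 5(W), 10(W), 12(W), 14(W) are all W)
n=16: W (go to 15, an L position)
n=17: L (sole option 16(W) is W)
n=18: W (go to 9, an L position)
n=19: L (sole option 18(W) is W)
n=20: W (go to 15, an L position)
n=21: W (go to 7, an L position)
n=22: W (go to 11, an L position)
n=23: L (sole option 22(W) is W)
n=24: W (go to 23, an L position)
n=25: L (options 20(W), 24(W) are all W)
n=26: W (go to 13, an L position)
n=27: W (go to 9, an L position)
n=28: L (options 14(W), 21(W), 24(W), 26(W), 27(W) are all W)
n=29: W (go to 28, an L position)
n=30: W (go to 15, an L position)
n=31: L (sole option 30(W) is W)
n=32: W (go to 28, an L position)
n=33: W (go to 11, an L position)
n=34: W (go to 17, an L position)
n=35: W (go to 28, an L position)
n=36: L (options 12(W), 18(W), 24(W), 27(W), 30(W), 32(W), 33(W), 34(W), 35(W) are all W)
Reading off the rows marked L gives the requested list; there are 15 such values of n.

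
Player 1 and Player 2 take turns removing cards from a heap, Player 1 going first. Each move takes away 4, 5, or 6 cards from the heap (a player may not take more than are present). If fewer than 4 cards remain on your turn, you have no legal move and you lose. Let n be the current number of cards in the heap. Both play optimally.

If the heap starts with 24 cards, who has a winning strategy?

Player 1 wins.

Classify positions by backward induction: terminal positions (no move available) are L. From any other position, the mover wins iff some move reaches an L.
n=0: no move → L
n=1: no move → L
n=2: no move → L
n=3: no move → L
n=4: can move to 0, which is L ⇒ W
n=5: can move to 1, which is L ⇒ W
n=6: can move to 2, which is L ⇒ W
n=7: can move to 3, which is L ⇒ W
n=8: can move to 3, which is L ⇒ W
n=9: can move to 3, which is L ⇒ W
n=10: moves to 6(W), 5(W), 4(W); every one is W ⇒ L
n=11: moves to 7(W), 6(W), 5(W); every one is W ⇒ L
n=12: moves to 8(W), 7(W), 6(W); every one is W ⇒ L
n=13: moves to 9(W), 8(W), 7(W); every one is W ⇒ L
n=14: can move to 10, which is L ⇒ W
n=15: can move to 11, which is L ⇒ W
n=16: can move to 12, which is L ⇒ W
n=17: can move to 13, which is L ⇒ W
n=18: can move to 13, which is L ⇒ W
n=19: can move to 13, which is L ⇒ W
n=20: moves to 16(W), 15(W), 14(W); every one is W ⇒ L
n=21: moves to 17(W), 16(W), 15(W); every one is W ⇒ L
n=22: moves to 18(W), 17(W), 16(W); every one is W ⇒ L
n=23: moves to 19(W), 18(W), 17(W); every one is W ⇒ L
n=24: can move to 20, which is L ⇒ W
From 24 Player 1 can remove 4, leaving 20, reaching an L position.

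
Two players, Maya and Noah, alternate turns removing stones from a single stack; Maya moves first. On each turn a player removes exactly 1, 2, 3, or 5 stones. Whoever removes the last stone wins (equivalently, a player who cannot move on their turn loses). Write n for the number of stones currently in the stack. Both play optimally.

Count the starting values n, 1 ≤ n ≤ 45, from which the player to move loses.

Compute win/loss labels from the base case upward. A position with no move is L. Any other position is W if it can reach an L in one move, else L.
n=0: no move → L
n=1: →0(L), so W
n=2: →0(L), so W
n=3: →0(L), so W
n=4: →3(W), 2(W), 1(W) — all W, so L
n=5: →4(L), so W
n=6: →4(L), so W
n=7: →4(L), so W
n=8: →7(W), 6(W), 5(W), 3(W) — all W, so L
n=9: →8(L), so W
n=10: →8(L), so W
n=11: →8(L), so W
n=12: →11(W), 10(W), 9(W), 7(W) — all W, so L
n=13: →12(L), so W
n=14: →12(L), so W
n=15: →12(L), so W
n=16: →15(W), 14(W), 13(W), 11(W) — all W, so L
n=17: →16(L), so W
n=18: →16(L), so W
n=19: →16(L), so W
n=20: →19(W), 18(W), 17(W), 15(W) — all W, so L
n=21: →20(L), so W
n=22: →20(L), so W
n=23: →20(L), so W
n=24: →23(W), 22(W), 21(W), 19(W) — all W, so L
n=25: →24(L), so W
n=26: →24(L), so W
n=27: →24(L), so W
n=28: →27(W), 26(W), 25(W), 23(W) — all W, so L
n=29: →28(L), so W
n=30: →28(L), so W
n=31: →28(L), so W
n=32: →31(W), 30(W), 29(W), 27(W) — all W, so L
n=33: →32(L), so W
n=34: →32(L), so W
n=35: →32(L), so W
n=36: →35(W), 34(W), 33(W), 31(W) — all W, so L
n=37: →36(L), so W
n=38: →36(L), so W
n=39: →36(L), so W
n=40: →39(W), 38(W), 37(W), 35(W) — all W, so L
n=41: →40(L), so W
n=42: →40(L), so W
n=43: →40(L), so W
n=44: →43(W), 42(W), 41(W), 39(W) — all W, so L
n=45: →44(L), so W
L entries with 1 ≤ n ≤ 45 (n=0 is outside the asked range and is not counted): n = 4, 8, 12, 16, 20, 24, 28, 32, 36, 40, 44; that makes 11.

11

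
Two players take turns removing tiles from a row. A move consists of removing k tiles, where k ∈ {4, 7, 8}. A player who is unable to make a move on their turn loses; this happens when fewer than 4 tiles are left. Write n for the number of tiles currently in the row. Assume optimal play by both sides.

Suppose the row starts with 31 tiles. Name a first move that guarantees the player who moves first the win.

Remove 4, leaving 27.

Positions with no move are L. A position that does have a move is losing for the player to move precisely when every available move leads to a winning position for the opponent. Fill in the labels:
n=0: no move → L
n=1: no move → L
n=2: no move → L
n=3: no move → L
n=4: can move to 0, which is L ⇒ W
n=5: can move to 1, which is L ⇒ W
n=6: can move to 2, which is L ⇒ W
n=7: can move to 3, which is L ⇒ W
n=8: can move to 1, which is L ⇒ W
n=9: can move to 2, which is L ⇒ W
n=10: can move to 3, which is L ⇒ W
n=11: can move to 3, which is L ⇒ W
n=12: moves to 8(W), 5(W), 4(W); every one is W ⇒ L
n=13: moves to 9(W), 6(W), 5(W); every one is W ⇒ L
n=14: moves to 10(W), 7(W), 6(W); every one is W ⇒ L
n=15: moves to 11(W), 8(W), 7(W); every one is W ⇒ L
n=16: can move to 12, which is L ⇒ W
n=17: can move to 13, which is L ⇒ W
n=18: can move to 14, which is L ⇒ W
n=19: can move to 15, which is L ⇒ W
n=20: can move to 13, which is L ⇒ W
n=21: can move to 14, which is L ⇒ W
n=22: can move to 15, which is L ⇒ W
n=23: can move to 15, which is L ⇒ W
n=24: moves to 20(W), 17(W), 16(W); every one is W ⇒ L
n=25: moves to 21(W), 18(W), 17(W); every one is W ⇒ L
n=26: moves to 22(W), 19(W), 18(W); every one is W ⇒ L
n=27: moves to 23(W), 20(W), 19(W); every one is W ⇒ L
n=28: can move to 24, which is L ⇒ W
n=29: can move to 25, which is L ⇒ W
n=30: can move to 26, which is L ⇒ W
n=31: can move to 27, which is L ⇒ W
From 31, the L positions reachable in one move are: 27, 24. Any move reaching one of these is winning.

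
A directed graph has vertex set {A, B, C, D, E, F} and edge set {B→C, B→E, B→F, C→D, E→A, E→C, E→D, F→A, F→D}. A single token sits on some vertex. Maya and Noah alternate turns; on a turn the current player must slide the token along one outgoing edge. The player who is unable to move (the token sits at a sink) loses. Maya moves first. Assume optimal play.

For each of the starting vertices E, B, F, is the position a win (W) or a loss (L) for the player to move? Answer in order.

Compute win/loss labels from the base case upward. A position with no move is L. Any other position is W if it can reach an L in one move, else L.
Every edge goes from a vertex to one that appears earlier in the order D, A, C, E, F, B, so processing vertices in that order labels each vertex after all of its successors.
D: no outgoing edge → L
A: no outgoing edge → L
C: →D(L), so W
E: →A(L), so W
F: →A(L), so W
B: →F(W), E(W), C(W) — all W, so L

E: W, B: L, F: W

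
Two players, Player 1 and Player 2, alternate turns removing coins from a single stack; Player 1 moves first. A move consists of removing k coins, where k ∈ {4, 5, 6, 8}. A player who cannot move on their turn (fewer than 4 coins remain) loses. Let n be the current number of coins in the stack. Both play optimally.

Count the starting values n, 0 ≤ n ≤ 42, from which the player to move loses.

16

Positions with no move are L. A position that does have a move is losing for the player to move precisely when every available move leads to a winning position for the opponent. Fill in the labels:
n=0: no move → L
n=1: no move → L
n=2: no move → L
n=3: no move → L
n=4: can move to 0, which is L ⇒ W
n=5: can move to 1, which is L ⇒ W
n=6: can move to 2, which is L ⇒ W
n=7: can move to 3, which is L ⇒ W
n=8: can move to 3, which is L ⇒ W
n=9: can move to 3, which is L ⇒ W
n=10: can move to 2, which is L ⇒ W
n=11: can move to 3, which is L ⇒ W
n=12: moves to 8(W), 7(W), 6(W), 4(W); every one is W ⇒ L
n=13: moves to 9(W), 8(W), 7(W), 5(W); every one is W ⇒ L
n=14: moves to 10(W), 9(W), 8(W), 6(W); every one is W ⇒ L
n=15: moves to 11(W), 10(W), 9(W), 7(W); every one is W ⇒ L
n=16: can move to 12, which is L ⇒ W
n=17: can move to 13, which is L ⇒ W
n=18: can move to 14, which is L ⇒ W
n=19: can move to 15, which is L ⇒ W
n=20: can move to 15, which is L ⇒ W
n=21: can move to 15, which is L ⇒ W
n=22: can move to 14, which is L ⇒ W
n=23: can move to 15, which is L ⇒ W
n=24: moves to 20(W), 19(W), 18(W), 16(W); every one is W ⇒ L
n=25: moves to 21(W), 20(W), 19(W), 17(W); every one is W ⇒ L
n=26: moves to 22(W), 21(W), 20(W), 18(W); every one is W ⇒ L
n=27: moves to 23(W), 22(W), 21(W), 19(W); every one is W ⇒ L
n=28: can move to 24, which is L ⇒ W
n=29: can move to 25, which is L ⇒ W
n=30: can move to 26, which is L ⇒ W
n=31: can move to 27, which is L ⇒ W
n=32: can move to 27, which is L ⇒ W
n=33: can move to 27, which is L ⇒ W
n=34: can move to 26, which is L ⇒ W
n=35: can move to 27, which is L ⇒ W
n=36: moves to 32(W), 31(W), 30(W), 28(W); every one is W ⇒ L
n=37: moves to 33(W), 32(W), 31(W), 29(W); every one is W ⇒ L
n=38: moves to 34(W), 33(W), 32(W), 30(W); every one is W ⇒ L
n=39: moves to 35(W), 34(W), 33(W), 31(W); every one is W ⇒ L
n=40: can move to 36, which is L ⇒ W
n=41: can move to 37, which is L ⇒ W
n=42: can move to 38, which is L ⇒ W
L entries with 0 ≤ n ≤ 42: n = 0, 1, 2, 3, 12, 13, 14, 15, 24, 25, 26, 27, 36, 37, 38, 39; that makes 16.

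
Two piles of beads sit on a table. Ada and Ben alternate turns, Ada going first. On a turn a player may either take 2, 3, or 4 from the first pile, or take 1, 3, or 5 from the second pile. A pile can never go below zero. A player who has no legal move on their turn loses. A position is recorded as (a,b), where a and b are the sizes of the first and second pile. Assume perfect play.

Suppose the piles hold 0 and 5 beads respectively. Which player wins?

Classify positions by backward induction: terminal positions (no move available) are L. From any other position, the mover wins iff some move reaches an L.
No move ever increases a pile, so every position that can arise here has a ≤ 0 and b ≤ 5; it is enough to label the cells with 0 ≤ a ≤ 0 and 0 ≤ b ≤ 5.
Every move lowers a or b (never raises either), so fill the grid row by row in increasing a, and left to right within a row: each cell's successors are then already labelled.
      b=0  b=1  b=2  b=3  b=4  b=5
a=0:    L    W    L    W    L    W
Cells with no legal move (terminal, hence L): (0,0).
The remaining L cells, each justified by listing all of its moves:
(0,2): the only move is to (0,1)(W), a W ⇒ L
(0,4): moves to (0,3)(W), (0,1)(W); every one is W ⇒ L
Every other cell has at least one move into one of the L cells above, so it is W.
From (0,5) Ada can move to (0,4), reaching an L position.

Ada wins.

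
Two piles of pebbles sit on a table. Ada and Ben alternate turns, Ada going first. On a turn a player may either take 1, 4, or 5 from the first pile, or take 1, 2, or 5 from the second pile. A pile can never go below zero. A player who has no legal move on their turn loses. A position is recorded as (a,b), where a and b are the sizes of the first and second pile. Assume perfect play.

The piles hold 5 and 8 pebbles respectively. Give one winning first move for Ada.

Build the W/L table. Terminal = L. A non-terminal position is W if it has a move to some L; otherwise it is L.
No move ever increases a pile, so every position that can arise here has a ≤ 5 and b ≤ 8; it is enough to label the cells with 0 ≤ a ≤ 5 and 0 ≤ b ≤ 8.
Every move lowers a or b (never raises either), so fill the grid row by row in increasing a, and left to right within a row: each cell's successors are then already labelled.
      b=0  b=1  b=2  b=3  b=4  b=5  b=6  b=7  b=8
a=0:    L    W    W    L    W    W    L    W    W
a=1:    W    L    W    W    L    W    W    L    W
a=2:    L    W    W    L    W    W    L    W    W
a=3:    W    L    W    W    L    W    W    L    W
a=4:    W    W    L    W    W    L    W    W    L
a=5:    W    W    W    W    W    W    W    W    W
Cells with no legal move (terminal, hence L): (0,0).
The remaining L cells, each justified by listing all of its moves:
(0,3): only reaches (0,2)(W), (0,1)(W), all W → L
(0,6): only reaches (0,5)(W), (0,4)(W), (0,1)(W), all W → L
(1,1): only reaches (0,1)(W), (1,0)(W), all W → L
(1,4): only reaches (0,4)(W), (1,3)(W), (1,2)(W), all W → L
(1,7): only reaches (0,7)(W), (1,6)(W), (1,5)(W), (1,2)(W), all W → L
(2,0): only reaches (1,0)(W), which is W → L
(2,3): only reaches (1,3)(W), (2,2)(W), (2,1)(W), all W → L
(2,6): only reaches (1,6)(W), (2,5)(W), (2,4)(W), (2,1)(W), all W → L
(3,1): only reaches (2,1)(W), (3,0)(W), all W → L
(3,4): only reaches (2,4)(W), (3,3)(W), (3,2)(W), all W → L
(3,7): only reaches (2,7)(W), (3,6)(W), (3,5)(W), (3,2)(W), all W → L
(4,2): only reaches (3,2)(W), (0,2)(W), (4,1)(W), (4,0)(W), all W → L
(4,5): only reaches (3,5)(W), (0,5)(W), (4,4)(W), (4,3)(W), (4,0)(W), all W → L
(4,8): only reaches (3,8)(W), (0,8)(W), (4,7)(W), (4,6)(W), (4,3)(W), all W → L
Every other cell has at least one move into one of the L cells above, so it is W.
From (5,8), the L positions reachable in one move are: (4,8).

Move to (4,8).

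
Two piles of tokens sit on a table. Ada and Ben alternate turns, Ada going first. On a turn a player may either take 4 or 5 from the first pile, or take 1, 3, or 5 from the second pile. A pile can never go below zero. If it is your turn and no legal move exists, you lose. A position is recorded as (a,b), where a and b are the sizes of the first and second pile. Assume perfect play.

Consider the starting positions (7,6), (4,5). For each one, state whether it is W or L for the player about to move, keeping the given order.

(7,6): W, (4,5): L

Positions with no move are L. A position that does have a move is losing for the player to move precisely when every available move leads to a winning position for the opponent. Fill in the labels:
No move ever increases a pile, so every position that can arise here has a ≤ 7 and b ≤ 6; it is enough to label the cells with 0 ≤ a ≤ 7 and 0 ≤ b ≤ 6.
Every move lowers a or b (never raises either), so fill the grid row by row in increasing a, and left to right within a row: each cell's successors are then already labelled.
      b=0  b=1  b=2  b=3  b=4  b=5  b=6
a=0:    L    W    L    W    L    W    L
a=1:    L    W    L    W    L    W    L
a=2:    L    W    L    W    L    W    L
a=3:    L    W    L    W    L    W    L
a=4:    W    L    W    L    W    L    W
a=5:    W    L    W    L    W    L    W
a=6:    W    L    W    L    W    L    W
a=7:    W    L    W    L    W    L    W
Cells with no legal move (terminal, hence L): (0,0), (1,0), (2,0), (3,0).
The remaining L cells, each justified by listing all of its moves:
(0,2): L (sole option (0,1)(W) is W)
(0,4): L (options (0,3)(W), (0,1)(W) are all W)
(0,6): L (options (0,5)(W), (0,3)(W), (0,1)(W) are all W)
(1,2): L (sole option (1,1)(W) is W)
(1,4): L (options (1,3)(W), (1,1)(W) are all W)
(1,6): L (options (1,5)(W), (1,3)(W), (1,1)(W) are all W)
(2,2): L (sole option (2,1)(W) is W)
(2,4): L (options (2,3)(W), (2,1)(W) are all W)
(2,6): L (options (2,5)(W), (2,3)(W), (2,1)(W) are all W)
(3,2): L (sole option (3,1)(W) is W)
(3,4): L (options (3,3)(W), (3,1)(W) are all W)
(3,6): L (options (3,5)(W), (3,3)(W), (3,1)(W) are all W)
(4,1): L (options (0,1)(W), (4,0)(W) are all W)
(4,3): L (options (0,3)(W), (4,2)(W), (4,0)(W) are all W)
(4,5): L (options (0,5)(W), (4,4)(W), (4,2)(W), (4,0)(W) are all W)
(5,1): L (options (1,1)(W), (0,1)(W), (5,0)(W) are all W)
(5,3): L (options (1,3)(W), (0,3)(W), (5,2)(W), (5,0)(W) are all W)
(5,5): L (options (1,5)(W), (0,5)(W), (5,4)(W), (5,2)(W), (5,0)(W) are all W)
(6,1): L (options (2,1)(W), (1,1)(W), (6,0)(W) are all W)
(6,3): L (options (2,3)(W), (1,3)(W), (6,2)(W), (6,0)(W) are all W)
(6,5): L (options (2,5)(W), (1,5)(W), (6,4)(W), (6,2)(W), (6,0)(W) are all W)
(7,1): L (options (3,1)(W), (2,1)(W), (7,0)(W) are all W)
(7,3): L (options (3,3)(W), (2,3)(W), (7,2)(W), (7,0)(W) are all W)
(7,5): L (options (3,5)(W), (2,5)(W), (7,4)(W), (7,2)(W), (7,0)(W) are all W)
Every other cell has at least one move into one of the L cells above, so it is W.
(7,6): the move to (3,6) reaches an L cell, so W
(4,5): one of the L cells justified above, so L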